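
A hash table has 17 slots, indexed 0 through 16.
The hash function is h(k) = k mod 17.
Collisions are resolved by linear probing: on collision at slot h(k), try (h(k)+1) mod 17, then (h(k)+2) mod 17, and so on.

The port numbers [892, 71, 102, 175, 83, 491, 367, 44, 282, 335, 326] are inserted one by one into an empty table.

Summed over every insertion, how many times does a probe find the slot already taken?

892 hashes to 8; slot 8 is free -> place at 8.
71 hashes to 3; slot 3 is free -> place at 3.
102 hashes to 0; slot 0 is free -> place at 0.
175 hashes to 5; slot 5 is free -> place at 5.
83 hashes to 15; slot 15 is free -> place at 15.
491 hashes to 15; 15 taken -> place at 16.
367 hashes to 10; slot 10 is free -> place at 10.
44 hashes to 10; 10 taken -> place at 11.
282 hashes to 10; 10,11 taken -> place at 12.
335 hashes to 12; 12 taken -> place at 13.
326 hashes to 3; 3 taken -> place at 4.
Table: [102, _, _, 71, 326, 175, _, _, 892, _, 367, 44, 282, 335, _, 83, 491]

6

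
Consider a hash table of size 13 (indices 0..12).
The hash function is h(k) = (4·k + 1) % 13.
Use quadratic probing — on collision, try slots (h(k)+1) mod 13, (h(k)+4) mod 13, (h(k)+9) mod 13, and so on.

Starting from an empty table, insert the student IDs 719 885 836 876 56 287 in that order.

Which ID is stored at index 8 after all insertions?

836

719: h=4 => slot 4
885: h=5 => slot 5
836: h=4, probe 4,5,8 => slot 8
876: h=8, probe 8,9 => slot 9
56: h=4, probe 4,5,8,0 => slot 0
287: h=5, probe 5,6 => slot 6
Table: [56, -, -, -, 719, 885, 287, -, 836, 876, -, -, -]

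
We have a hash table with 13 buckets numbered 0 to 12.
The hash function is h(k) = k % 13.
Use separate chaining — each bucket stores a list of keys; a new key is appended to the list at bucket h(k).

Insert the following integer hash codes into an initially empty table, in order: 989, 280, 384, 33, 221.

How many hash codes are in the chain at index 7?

Insert 989: h=1, bucket 1 empty → new chain.
Insert 280: h=7, bucket 7 empty → new chain.
Insert 384: h=7, bucket 7 nonempty → append to chain.
Insert 33: h=7, bucket 7 nonempty → append to chain.
Insert 221: h=0, bucket 0 empty → new chain.
Final buckets:
0: 221
1: 989
2: .
3: .
4: .
5: .
6: .
7: 280 -> 384 -> 33
8: .
9: .
10: .
11: .
12: .

3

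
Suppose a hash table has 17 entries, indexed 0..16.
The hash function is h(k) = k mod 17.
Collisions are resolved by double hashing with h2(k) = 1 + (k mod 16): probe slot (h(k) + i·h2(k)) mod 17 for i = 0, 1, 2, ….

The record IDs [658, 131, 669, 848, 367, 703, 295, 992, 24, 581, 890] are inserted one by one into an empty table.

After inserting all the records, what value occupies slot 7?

Insert 658: h=12, slot 12 empty => index 12.
Insert 131: h=12, h2=4, slot 12 occupied => index 16.
Insert 669: h=6, slot 6 empty => index 6.
Insert 848: h=15, slot 15 empty => index 15.
Insert 367: h=10, slot 10 empty => index 10.
Insert 703: h=6, h2=16, slot 6 occupied => index 5.
Insert 295: h=6, h2=8, slot 6 occupied => index 14.
Insert 992: h=6, h2=1, slot 6 occupied => index 7.
Insert 24: h=7, h2=9, slots 7,16 occupied => index 8.
Insert 581: h=3, slot 3 empty => index 3.
Insert 890: h=6, h2=11, slot 6 occupied => index 0.
Table: [890, ., ., 581, ., 703, 669, 992, 24, ., 367, ., 658, ., 295, 848, 131]

992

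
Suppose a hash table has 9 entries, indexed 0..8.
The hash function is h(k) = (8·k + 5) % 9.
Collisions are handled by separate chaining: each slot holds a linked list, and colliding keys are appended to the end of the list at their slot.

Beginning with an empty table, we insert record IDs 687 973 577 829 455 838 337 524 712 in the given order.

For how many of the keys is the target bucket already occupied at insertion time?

4

Insert 687: h=2, bucket 2 empty → new chain.
Insert 973: h=4, bucket 4 empty → new chain.
Insert 577: h=4, bucket 4 nonempty → append to chain.
Insert 829: h=4, bucket 4 nonempty → append to chain.
Insert 455: h=0, bucket 0 empty → new chain.
Insert 838: h=4, bucket 4 nonempty → append to chain.
Insert 337: h=1, bucket 1 empty → new chain.
Insert 524: h=3, bucket 3 empty → new chain.
Insert 712: h=4, bucket 4 nonempty → append to chain.
Final buckets:
0: 455
1: 337
2: 687
3: 524
4: 973 -> 577 -> 829 -> 838 -> 712
5: —
6: —
7: —
8: —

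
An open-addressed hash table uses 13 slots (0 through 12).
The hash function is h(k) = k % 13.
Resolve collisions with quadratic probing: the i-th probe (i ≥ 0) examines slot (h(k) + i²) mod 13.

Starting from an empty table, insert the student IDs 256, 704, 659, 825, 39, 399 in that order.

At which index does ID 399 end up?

5

256: h=9 → slot 9
704: h=2 → slot 2
659: h=9, probe 9,10 → slot 10
825: h=6 → slot 6
39: h=0 → slot 0
399: h=9, probe 9,10,0,5 → slot 5
Table: [39, _, 704, _, _, 399, 825, _, _, 256, 659, _, _]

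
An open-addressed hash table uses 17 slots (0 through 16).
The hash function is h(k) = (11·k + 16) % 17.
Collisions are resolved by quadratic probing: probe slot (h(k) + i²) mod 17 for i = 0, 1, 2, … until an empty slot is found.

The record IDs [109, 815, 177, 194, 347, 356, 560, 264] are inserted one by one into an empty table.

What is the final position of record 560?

14

109 hashes to 8; slot 8 is free -> place at 8.
815 hashes to 5; slot 5 is free -> place at 5.
177 hashes to 8; 8 taken -> place at 9.
194 hashes to 8; 8,9 taken -> place at 12.
347 hashes to 8; 8,9,12 taken -> place at 0.
356 hashes to 5; 5 taken -> place at 6.
560 hashes to 5; 5,6,9 taken -> place at 14.
264 hashes to 13; slot 13 is free -> place at 13.
Table: [347, -, -, -, -, 815, 356, -, 109, 177, -, -, 194, 264, 560, -, -]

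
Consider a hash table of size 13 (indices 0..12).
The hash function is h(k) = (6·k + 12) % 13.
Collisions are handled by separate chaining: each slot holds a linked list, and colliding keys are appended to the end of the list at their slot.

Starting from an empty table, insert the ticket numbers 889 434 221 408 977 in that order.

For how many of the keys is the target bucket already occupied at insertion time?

2

Insert 889: h=3, bucket 3 empty -> new chain.
Insert 434: h=3, bucket 3 nonempty -> append to chain.
Insert 221: h=12, bucket 12 empty -> new chain.
Insert 408: h=3, bucket 3 nonempty -> append to chain.
Insert 977: h=11, bucket 11 empty -> new chain.
Final buckets:
0: -
1: -
2: -
3: 889 -> 434 -> 408
4: -
5: -
6: -
7: -
8: -
9: -
10: -
11: 977
12: 221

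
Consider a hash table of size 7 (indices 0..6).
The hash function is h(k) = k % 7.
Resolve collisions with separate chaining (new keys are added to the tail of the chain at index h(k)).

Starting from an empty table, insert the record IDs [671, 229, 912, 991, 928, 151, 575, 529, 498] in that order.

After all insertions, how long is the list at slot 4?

Insert 671: h=6, bucket 6 empty -> new chain.
Insert 229: h=5, bucket 5 empty -> new chain.
Insert 912: h=2, bucket 2 empty -> new chain.
Insert 991: h=4, bucket 4 empty -> new chain.
Insert 928: h=4, bucket 4 nonempty -> append to chain.
Insert 151: h=4, bucket 4 nonempty -> append to chain.
Insert 575: h=1, bucket 1 empty -> new chain.
Insert 529: h=4, bucket 4 nonempty -> append to chain.
Insert 498: h=1, bucket 1 nonempty -> append to chain.
Final buckets:
0: _
1: 575 -> 498
2: 912
3: _
4: 991 -> 928 -> 151 -> 529
5: 229
6: 671

4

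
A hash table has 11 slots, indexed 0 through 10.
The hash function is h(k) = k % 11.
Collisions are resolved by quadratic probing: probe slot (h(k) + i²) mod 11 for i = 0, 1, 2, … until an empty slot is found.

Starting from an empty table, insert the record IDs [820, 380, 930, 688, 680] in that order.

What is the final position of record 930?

10

820: h=6 -> slot 6
380: h=6, probe 6,7 -> slot 7
930: h=6, probe 6,7,10 -> slot 10
688: h=6, probe 6,7,10,4 -> slot 4
680: h=9 -> slot 9
Table: [-, -, -, -, 688, -, 820, 380, -, 680, 930]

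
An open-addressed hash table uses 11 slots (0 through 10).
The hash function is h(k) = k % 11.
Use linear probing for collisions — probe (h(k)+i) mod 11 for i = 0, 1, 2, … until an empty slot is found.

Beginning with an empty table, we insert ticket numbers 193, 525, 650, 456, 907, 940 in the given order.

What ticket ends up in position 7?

907

193 hashes to 6; slot 6 is free → place at 6.
525 hashes to 8; slot 8 is free → place at 8.
650 hashes to 1; slot 1 is free → place at 1.
456 hashes to 5; slot 5 is free → place at 5.
907 hashes to 5; 5,6 taken → place at 7.
940 hashes to 5; 5,6,7,8 taken → place at 9.
Table: [-, 650, -, -, -, 456, 193, 907, 525, 940, -]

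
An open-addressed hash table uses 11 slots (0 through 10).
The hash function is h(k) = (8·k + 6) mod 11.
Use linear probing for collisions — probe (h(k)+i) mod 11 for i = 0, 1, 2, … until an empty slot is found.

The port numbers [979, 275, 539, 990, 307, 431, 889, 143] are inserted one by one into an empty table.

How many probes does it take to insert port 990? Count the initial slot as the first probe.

979 hashes to 6; slot 6 is free → place at 6.
275 hashes to 6; 6 taken → place at 7.
539 hashes to 6; 6,7 taken → place at 8.
990 hashes to 6; 6,7,8 taken → place at 9.
307 hashes to 9; 9 taken → place at 10.
431 hashes to 0; slot 0 is free → place at 0.
889 hashes to 1; slot 1 is free → place at 1.
143 hashes to 6; 6,7,8,9,10,0,1 taken → place at 2.
Table: [431, 889, 143, —, —, —, 979, 275, 539, 990, 307]

4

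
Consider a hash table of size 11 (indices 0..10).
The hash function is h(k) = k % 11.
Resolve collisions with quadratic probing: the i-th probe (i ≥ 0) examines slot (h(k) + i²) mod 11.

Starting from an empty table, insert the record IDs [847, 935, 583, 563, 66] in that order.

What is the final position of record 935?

1

847 hashes to 0; slot 0 is free → place at 0.
935 hashes to 0; 0 taken → place at 1.
583 hashes to 0; 0,1 taken → place at 4.
563 hashes to 2; slot 2 is free → place at 2.
66 hashes to 0; 0,1,4 taken → place at 9.
Table: [847, 935, 563, -, 583, -, -, -, -, 66, -]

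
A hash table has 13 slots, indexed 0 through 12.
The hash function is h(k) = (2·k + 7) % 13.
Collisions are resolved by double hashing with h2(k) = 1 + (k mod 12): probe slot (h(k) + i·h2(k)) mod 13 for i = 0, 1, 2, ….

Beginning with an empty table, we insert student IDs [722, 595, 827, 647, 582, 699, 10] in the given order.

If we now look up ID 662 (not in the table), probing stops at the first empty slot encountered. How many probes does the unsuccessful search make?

722: h=8 → slot 8
595: h=1 → slot 1
827: h=10 → slot 10
647: h=1, h2=12, probe 1,0 → slot 0
582: h=1, h2=7, probe 1,8,2 → slot 2
699: h=1, h2=4, probe 1,5 → slot 5
10: h=1, h2=11, probe 1,12 → slot 12
Table: [647, 595, 582, ., ., 699, ., ., 722, ., 827, ., 10]
Lookup 662: h=5, h2=3, probe 5,8,11 → slot 11 empty, not found.

3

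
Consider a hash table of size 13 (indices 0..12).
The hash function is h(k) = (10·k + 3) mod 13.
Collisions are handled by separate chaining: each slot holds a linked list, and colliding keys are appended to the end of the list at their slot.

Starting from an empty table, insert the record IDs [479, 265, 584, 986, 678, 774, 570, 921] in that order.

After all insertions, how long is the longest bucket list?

4

Insert 479: h=9, bucket 9 empty -> new chain.
Insert 265: h=1, bucket 1 empty -> new chain.
Insert 584: h=6, bucket 6 empty -> new chain.
Insert 986: h=9, bucket 9 nonempty -> append to chain.
Insert 678: h=10, bucket 10 empty -> new chain.
Insert 774: h=8, bucket 8 empty -> new chain.
Insert 570: h=9, bucket 9 nonempty -> append to chain.
Insert 921: h=9, bucket 9 nonempty -> append to chain.
Final buckets:
0: ∅
1: 265
2: ∅
3: ∅
4: ∅
5: ∅
6: 584
7: ∅
8: 774
9: 479 -> 986 -> 570 -> 921
10: 678
11: ∅
12: ∅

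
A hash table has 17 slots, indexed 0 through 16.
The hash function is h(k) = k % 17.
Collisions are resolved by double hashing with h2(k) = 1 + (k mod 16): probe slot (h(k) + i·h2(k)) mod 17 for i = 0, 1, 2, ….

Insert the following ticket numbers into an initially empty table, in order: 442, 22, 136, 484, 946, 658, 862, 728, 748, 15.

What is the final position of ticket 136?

9

442: h=0 -> slot 0
22: h=5 -> slot 5
136: h=0, h2=9, probe 0,9 -> slot 9
484: h=8 -> slot 8
946: h=11 -> slot 11
658: h=12 -> slot 12
862: h=12, h2=15, probe 12,10 -> slot 10
728: h=14 -> slot 14
748: h=0, h2=13, probe 0,13 -> slot 13
15: h=15 -> slot 15
Table: [442, ∅, ∅, ∅, ∅, 22, ∅, ∅, 484, 136, 862, 946, 658, 748, 728, 15, ∅]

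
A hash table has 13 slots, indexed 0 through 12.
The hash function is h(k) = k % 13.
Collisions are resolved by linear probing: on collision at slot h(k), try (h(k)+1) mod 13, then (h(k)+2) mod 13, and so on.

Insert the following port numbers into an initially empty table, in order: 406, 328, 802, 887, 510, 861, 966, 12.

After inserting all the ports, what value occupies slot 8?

966

406 hashes to 3; slot 3 is free -> place at 3.
328 hashes to 3; 3 taken -> place at 4.
802 hashes to 9; slot 9 is free -> place at 9.
887 hashes to 3; 3,4 taken -> place at 5.
510 hashes to 3; 3,4,5 taken -> place at 6.
861 hashes to 3; 3,4,5,6 taken -> place at 7.
966 hashes to 4; 4,5,6,7 taken -> place at 8.
12 hashes to 12; slot 12 is free -> place at 12.
Table: [_, _, _, 406, 328, 887, 510, 861, 966, 802, _, _, 12]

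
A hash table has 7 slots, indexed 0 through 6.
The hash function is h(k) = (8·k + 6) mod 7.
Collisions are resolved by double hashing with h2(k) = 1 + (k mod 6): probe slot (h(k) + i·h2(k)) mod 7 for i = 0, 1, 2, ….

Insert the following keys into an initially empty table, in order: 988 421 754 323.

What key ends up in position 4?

Insert 988: h=0, slot 0 empty => index 0.
Insert 421: h=0, h2=2, slot 0 occupied => index 2.
Insert 754: h=4, slot 4 empty => index 4.
Insert 323: h=0, h2=6, slot 0 occupied => index 6.
Table: [988, —, 421, —, 754, —, 323]

754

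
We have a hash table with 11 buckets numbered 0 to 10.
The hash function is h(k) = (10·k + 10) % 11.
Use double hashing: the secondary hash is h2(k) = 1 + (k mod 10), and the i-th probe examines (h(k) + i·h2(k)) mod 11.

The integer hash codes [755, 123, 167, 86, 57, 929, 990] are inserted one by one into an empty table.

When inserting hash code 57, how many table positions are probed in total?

3

755: h=3 -> slot 3
123: h=8 -> slot 8
167: h=8, h2=8, probe 8,5 -> slot 5
86: h=1 -> slot 1
57: h=8, h2=8, probe 8,5,2 -> slot 2
929: h=5, h2=10, probe 5,4 -> slot 4
990: h=10 -> slot 10
Table: [., 86, 57, 755, 929, 167, ., ., 123, ., 990]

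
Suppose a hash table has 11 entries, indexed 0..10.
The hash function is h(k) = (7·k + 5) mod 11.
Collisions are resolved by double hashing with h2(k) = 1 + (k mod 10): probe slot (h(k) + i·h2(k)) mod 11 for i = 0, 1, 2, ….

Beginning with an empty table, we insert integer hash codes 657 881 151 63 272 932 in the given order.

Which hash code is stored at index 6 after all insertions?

657

Insert 657: h=6, slot 6 empty -> index 6.
Insert 881: h=1, slot 1 empty -> index 1.
Insert 151: h=6, h2=2, slot 6 occupied -> index 8.
Insert 63: h=6, h2=4, slot 6 occupied -> index 10.
Insert 272: h=6, h2=3, slot 6 occupied -> index 9.
Insert 932: h=6, h2=3, slots 6,9,1 occupied -> index 4.
Table: [_, 881, _, _, 932, _, 657, _, 151, 272, 63]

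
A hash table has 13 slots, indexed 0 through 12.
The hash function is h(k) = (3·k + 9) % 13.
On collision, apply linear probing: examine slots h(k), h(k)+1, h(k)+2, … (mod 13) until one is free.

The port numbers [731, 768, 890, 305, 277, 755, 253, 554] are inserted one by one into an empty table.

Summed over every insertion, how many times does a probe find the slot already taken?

Insert 731: h=5, slot 5 empty → index 5.
Insert 768: h=12, slot 12 empty → index 12.
Insert 890: h=1, slot 1 empty → index 1.
Insert 305: h=1, slot 1 occupied → index 2.
Insert 277: h=8, slot 8 empty → index 8.
Insert 755: h=12, slot 12 occupied → index 0.
Insert 253: h=1, slots 1,2 occupied → index 3.
Insert 554: h=7, slot 7 empty → index 7.
Table: [755, 890, 305, 253, -, 731, -, 554, 277, -, -, -, 768]

4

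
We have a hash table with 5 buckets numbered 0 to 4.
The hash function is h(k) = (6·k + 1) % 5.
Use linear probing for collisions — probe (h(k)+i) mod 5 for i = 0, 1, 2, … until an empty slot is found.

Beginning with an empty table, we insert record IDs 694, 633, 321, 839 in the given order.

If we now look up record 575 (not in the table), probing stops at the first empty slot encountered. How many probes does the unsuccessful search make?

3

694: h=0 -> slot 0
633: h=4 -> slot 4
321: h=2 -> slot 2
839: h=0, probe 0,1 -> slot 1
Table: [694, 839, 321, -, 633]
Lookup 575: h=1, probe 1,2,3 → slot 3 empty, not found.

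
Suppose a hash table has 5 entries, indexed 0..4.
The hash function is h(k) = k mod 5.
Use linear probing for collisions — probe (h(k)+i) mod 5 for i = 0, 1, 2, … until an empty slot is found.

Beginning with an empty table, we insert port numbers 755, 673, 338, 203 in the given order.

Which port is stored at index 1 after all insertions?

203

755 hashes to 0; slot 0 is free => place at 0.
673 hashes to 3; slot 3 is free => place at 3.
338 hashes to 3; 3 taken => place at 4.
203 hashes to 3; 3,4,0 taken => place at 1.
Table: [755, 203, _, 673, 338]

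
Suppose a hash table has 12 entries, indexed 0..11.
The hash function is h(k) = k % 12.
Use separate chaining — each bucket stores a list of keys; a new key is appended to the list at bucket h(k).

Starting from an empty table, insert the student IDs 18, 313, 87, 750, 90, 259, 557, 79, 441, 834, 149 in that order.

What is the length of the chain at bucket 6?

Insert 18: h=6, bucket 6 empty → new chain.
Insert 313: h=1, bucket 1 empty → new chain.
Insert 87: h=3, bucket 3 empty → new chain.
Insert 750: h=6, bucket 6 nonempty → append to chain.
Insert 90: h=6, bucket 6 nonempty → append to chain.
Insert 259: h=7, bucket 7 empty → new chain.
Insert 557: h=5, bucket 5 empty → new chain.
Insert 79: h=7, bucket 7 nonempty → append to chain.
Insert 441: h=9, bucket 9 empty → new chain.
Insert 834: h=6, bucket 6 nonempty → append to chain.
Insert 149: h=5, bucket 5 nonempty → append to chain.
Final buckets:
0: -
1: 313
2: -
3: 87
4: -
5: 557 -> 149
6: 18 -> 750 -> 90 -> 834
7: 259 -> 79
8: -
9: 441
10: -
11: -

4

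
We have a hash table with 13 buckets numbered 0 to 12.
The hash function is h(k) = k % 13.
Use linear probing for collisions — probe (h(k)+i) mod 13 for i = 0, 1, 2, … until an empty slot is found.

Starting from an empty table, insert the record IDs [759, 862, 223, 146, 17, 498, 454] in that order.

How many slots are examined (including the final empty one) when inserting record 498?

Insert 759: h=5, slot 5 empty => index 5.
Insert 862: h=4, slot 4 empty => index 4.
Insert 223: h=2, slot 2 empty => index 2.
Insert 146: h=3, slot 3 empty => index 3.
Insert 17: h=4, slots 4,5 occupied => index 6.
Insert 498: h=4, slots 4,5,6 occupied => index 7.
Insert 454: h=12, slot 12 empty => index 12.
Table: [_, _, 223, 146, 862, 759, 17, 498, _, _, _, _, 454]

4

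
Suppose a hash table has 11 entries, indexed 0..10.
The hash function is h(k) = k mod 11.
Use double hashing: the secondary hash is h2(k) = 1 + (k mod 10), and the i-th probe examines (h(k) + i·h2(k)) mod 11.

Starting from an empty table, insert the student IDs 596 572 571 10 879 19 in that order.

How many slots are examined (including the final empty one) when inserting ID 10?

3

596: h=2 → slot 2
572: h=0 → slot 0
571: h=10 → slot 10
10: h=10, h2=1, probe 10,0,1 → slot 1
879: h=10, h2=10, probe 10,9 → slot 9
19: h=8 → slot 8
Table: [572, 10, 596, _, _, _, _, _, 19, 879, 571]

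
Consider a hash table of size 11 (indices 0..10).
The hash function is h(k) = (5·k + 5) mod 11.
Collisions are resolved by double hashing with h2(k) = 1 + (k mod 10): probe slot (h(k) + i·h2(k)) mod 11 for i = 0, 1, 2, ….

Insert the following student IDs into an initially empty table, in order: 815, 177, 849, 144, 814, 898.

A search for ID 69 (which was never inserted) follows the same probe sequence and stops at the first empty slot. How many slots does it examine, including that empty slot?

2

815 hashes to 10; slot 10 is free → place at 10.
177 hashes to 10, h2=8; 10 taken → place at 7.
849 hashes to 4; slot 4 is free → place at 4.
144 hashes to 10, h2=5; 10,4 taken → place at 9.
814 hashes to 5; slot 5 is free → place at 5.
898 hashes to 7, h2=9; 7,5 taken → place at 3.
Table: [., ., ., 898, 849, 814, ., 177, ., 144, 815]
Lookup 69: h=9, h2=10, probe 9,8 → slot 8 empty, not found.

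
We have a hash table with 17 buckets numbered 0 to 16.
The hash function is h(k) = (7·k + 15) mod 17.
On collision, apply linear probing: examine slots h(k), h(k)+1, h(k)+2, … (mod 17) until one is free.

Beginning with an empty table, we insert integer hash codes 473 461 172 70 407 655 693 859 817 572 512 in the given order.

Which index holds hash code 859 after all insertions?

15

Insert 473: h=11, slot 11 empty -> index 11.
Insert 461: h=12, slot 12 empty -> index 12.
Insert 172: h=12, slot 12 occupied -> index 13.
Insert 70: h=12, slots 12,13 occupied -> index 14.
Insert 407: h=8, slot 8 empty -> index 8.
Insert 655: h=10, slot 10 empty -> index 10.
Insert 693: h=4, slot 4 empty -> index 4.
Insert 859: h=10, slots 10,11,12,13,14 occupied -> index 15.
Insert 817: h=5, slot 5 empty -> index 5.
Insert 572: h=7, slot 7 empty -> index 7.
Insert 512: h=12, slots 12,13,14,15 occupied -> index 16.
Table: [., ., ., ., 693, 817, ., 572, 407, ., 655, 473, 461, 172, 70, 859, 512]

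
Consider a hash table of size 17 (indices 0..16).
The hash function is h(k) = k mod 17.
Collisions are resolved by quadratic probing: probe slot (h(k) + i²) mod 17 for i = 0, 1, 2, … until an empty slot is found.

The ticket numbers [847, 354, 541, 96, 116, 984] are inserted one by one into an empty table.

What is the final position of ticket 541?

1

Insert 847: h=14, slot 14 empty → index 14.
Insert 354: h=14, slot 14 occupied → index 15.
Insert 541: h=14, slots 14,15 occupied → index 1.
Insert 96: h=11, slot 11 empty → index 11.
Insert 116: h=14, slots 14,15,1 occupied → index 6.
Insert 984: h=15, slot 15 occupied → index 16.
Table: [—, 541, —, —, —, —, 116, —, —, —, —, 96, —, —, 847, 354, 984]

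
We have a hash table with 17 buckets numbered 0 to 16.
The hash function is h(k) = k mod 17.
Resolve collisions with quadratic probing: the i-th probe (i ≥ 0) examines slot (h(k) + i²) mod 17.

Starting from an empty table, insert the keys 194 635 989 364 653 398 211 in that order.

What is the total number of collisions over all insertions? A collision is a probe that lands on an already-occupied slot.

194: h=7 => slot 7
635: h=6 => slot 6
989: h=3 => slot 3
364: h=7, probe 7,8 => slot 8
653: h=7, probe 7,8,11 => slot 11
398: h=7, probe 7,8,11,16 => slot 16
211: h=7, probe 7,8,11,16,6,15 => slot 15
Table: [—, —, —, 989, —, —, 635, 194, 364, —, —, 653, —, —, —, 211, 398]

11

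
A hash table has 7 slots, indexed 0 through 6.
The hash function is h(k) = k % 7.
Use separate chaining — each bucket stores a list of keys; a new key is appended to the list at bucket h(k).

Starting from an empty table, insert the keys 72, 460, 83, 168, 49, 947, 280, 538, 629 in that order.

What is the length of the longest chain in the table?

3

Insert 72: h=2, bucket 2 empty -> new chain.
Insert 460: h=5, bucket 5 empty -> new chain.
Insert 83: h=6, bucket 6 empty -> new chain.
Insert 168: h=0, bucket 0 empty -> new chain.
Insert 49: h=0, bucket 0 nonempty -> append to chain.
Insert 947: h=2, bucket 2 nonempty -> append to chain.
Insert 280: h=0, bucket 0 nonempty -> append to chain.
Insert 538: h=6, bucket 6 nonempty -> append to chain.
Insert 629: h=6, bucket 6 nonempty -> append to chain.
Final buckets:
0: 168 -> 49 -> 280
1: -
2: 72 -> 947
3: -
4: -
5: 460
6: 83 -> 538 -> 629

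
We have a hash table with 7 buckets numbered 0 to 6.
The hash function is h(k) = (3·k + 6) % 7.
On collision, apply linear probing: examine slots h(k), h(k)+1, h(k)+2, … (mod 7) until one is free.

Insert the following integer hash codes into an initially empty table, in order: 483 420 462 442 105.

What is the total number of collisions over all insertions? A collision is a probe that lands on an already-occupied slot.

7

483 hashes to 6; slot 6 is free → place at 6.
420 hashes to 6; 6 taken → place at 0.
462 hashes to 6; 6,0 taken → place at 1.
442 hashes to 2; slot 2 is free → place at 2.
105 hashes to 6; 6,0,1,2 taken → place at 3.
Table: [420, 462, 442, 105, ∅, ∅, 483]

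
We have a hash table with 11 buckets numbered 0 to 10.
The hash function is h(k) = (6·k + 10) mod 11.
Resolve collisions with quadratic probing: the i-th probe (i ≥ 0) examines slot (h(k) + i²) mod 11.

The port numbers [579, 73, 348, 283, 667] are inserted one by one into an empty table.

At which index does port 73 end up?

579 hashes to 8; slot 8 is free → place at 8.
73 hashes to 8; 8 taken → place at 9.
348 hashes to 8; 8,9 taken → place at 1.
283 hashes to 3; slot 3 is free → place at 3.
667 hashes to 8; 8,9,1 taken → place at 6.
Table: [—, 348, —, 283, —, —, 667, —, 579, 73, —]

9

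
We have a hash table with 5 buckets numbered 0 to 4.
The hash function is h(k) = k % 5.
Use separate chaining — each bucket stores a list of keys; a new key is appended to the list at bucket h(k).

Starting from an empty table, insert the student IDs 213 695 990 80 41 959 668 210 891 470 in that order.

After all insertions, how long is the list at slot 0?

5

Insert 213: h=3, bucket 3 empty -> new chain.
Insert 695: h=0, bucket 0 empty -> new chain.
Insert 990: h=0, bucket 0 nonempty -> append to chain.
Insert 80: h=0, bucket 0 nonempty -> append to chain.
Insert 41: h=1, bucket 1 empty -> new chain.
Insert 959: h=4, bucket 4 empty -> new chain.
Insert 668: h=3, bucket 3 nonempty -> append to chain.
Insert 210: h=0, bucket 0 nonempty -> append to chain.
Insert 891: h=1, bucket 1 nonempty -> append to chain.
Insert 470: h=0, bucket 0 nonempty -> append to chain.
Final buckets:
0: 695 -> 990 -> 80 -> 210 -> 470
1: 41 -> 891
2: —
3: 213 -> 668
4: 959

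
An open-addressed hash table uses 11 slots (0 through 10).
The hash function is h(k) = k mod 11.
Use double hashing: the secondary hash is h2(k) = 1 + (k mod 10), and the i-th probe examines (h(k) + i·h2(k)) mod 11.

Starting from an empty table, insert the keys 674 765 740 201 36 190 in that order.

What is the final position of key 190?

Insert 674: h=3, slot 3 empty -> index 3.
Insert 765: h=6, slot 6 empty -> index 6.
Insert 740: h=3, h2=1, slot 3 occupied -> index 4.
Insert 201: h=3, h2=2, slot 3 occupied -> index 5.
Insert 36: h=3, h2=7, slot 3 occupied -> index 10.
Insert 190: h=3, h2=1, slots 3,4,5,6 occupied -> index 7.
Table: [., ., ., 674, 740, 201, 765, 190, ., ., 36]

7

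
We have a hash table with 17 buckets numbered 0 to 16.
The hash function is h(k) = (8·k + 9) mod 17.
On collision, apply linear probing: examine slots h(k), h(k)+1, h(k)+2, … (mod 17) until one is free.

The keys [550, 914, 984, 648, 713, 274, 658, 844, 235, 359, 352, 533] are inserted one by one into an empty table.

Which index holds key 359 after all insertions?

13

550 hashes to 6; slot 6 is free -> place at 6.
914 hashes to 11; slot 11 is free -> place at 11.
984 hashes to 10; slot 10 is free -> place at 10.
648 hashes to 8; slot 8 is free -> place at 8.
713 hashes to 1; slot 1 is free -> place at 1.
274 hashes to 8; 8 taken -> place at 9.
658 hashes to 3; slot 3 is free -> place at 3.
844 hashes to 12; slot 12 is free -> place at 12.
235 hashes to 2; slot 2 is free -> place at 2.
359 hashes to 8; 8,9,10,11,12 taken -> place at 13.
352 hashes to 3; 3 taken -> place at 4.
533 hashes to 6; 6 taken -> place at 7.
Table: [., 713, 235, 658, 352, ., 550, 533, 648, 274, 984, 914, 844, 359, ., ., .]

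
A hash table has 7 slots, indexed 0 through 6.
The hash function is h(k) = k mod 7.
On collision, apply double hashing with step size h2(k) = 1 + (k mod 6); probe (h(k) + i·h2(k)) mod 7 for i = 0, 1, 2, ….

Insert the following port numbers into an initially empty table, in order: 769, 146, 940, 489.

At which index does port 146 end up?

769: h=6 -> slot 6
146: h=6, h2=3, probe 6,2 -> slot 2
940: h=2, h2=5, probe 2,0 -> slot 0
489: h=6, h2=4, probe 6,3 -> slot 3
Table: [940, _, 146, 489, _, _, 769]

2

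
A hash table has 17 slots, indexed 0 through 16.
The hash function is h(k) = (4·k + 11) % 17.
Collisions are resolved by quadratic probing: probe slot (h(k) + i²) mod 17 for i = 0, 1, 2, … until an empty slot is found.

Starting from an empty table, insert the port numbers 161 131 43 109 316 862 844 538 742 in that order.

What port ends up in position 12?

862

Insert 161: h=9, slot 9 empty → index 9.
Insert 131: h=8, slot 8 empty → index 8.
Insert 43: h=13, slot 13 empty → index 13.
Insert 109: h=5, slot 5 empty → index 5.
Insert 316: h=0, slot 0 empty → index 0.
Insert 862: h=8, slots 8,9 occupied → index 12.
Insert 844: h=4, slot 4 empty → index 4.
Insert 538: h=4, slots 4,5,8,13 occupied → index 3.
Insert 742: h=4, slots 4,5,8,13,3,12 occupied → index 6.
Table: [316, ., ., 538, 844, 109, 742, ., 131, 161, ., ., 862, 43, ., ., .]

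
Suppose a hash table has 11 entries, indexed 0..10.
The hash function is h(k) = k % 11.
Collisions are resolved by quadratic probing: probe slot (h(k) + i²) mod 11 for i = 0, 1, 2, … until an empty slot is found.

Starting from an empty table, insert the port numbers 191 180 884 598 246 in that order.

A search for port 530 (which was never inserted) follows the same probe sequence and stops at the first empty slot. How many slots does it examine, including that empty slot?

2

Insert 191: h=4, slot 4 empty -> index 4.
Insert 180: h=4, slot 4 occupied -> index 5.
Insert 884: h=4, slots 4,5 occupied -> index 8.
Insert 598: h=4, slots 4,5,8 occupied -> index 2.
Insert 246: h=4, slots 4,5,8,2 occupied -> index 9.
Table: [-, -, 598, -, 191, 180, -, -, 884, 246, -]
Lookup 530: h=2, probe 2,3 → slot 3 empty, not found.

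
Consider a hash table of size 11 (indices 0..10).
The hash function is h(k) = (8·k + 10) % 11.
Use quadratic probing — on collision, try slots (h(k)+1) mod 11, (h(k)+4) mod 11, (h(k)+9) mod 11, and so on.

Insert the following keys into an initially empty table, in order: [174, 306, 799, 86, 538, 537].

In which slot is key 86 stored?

9

174: h=5 -> slot 5
306: h=5, probe 5,6 -> slot 6
799: h=0 -> slot 0
86: h=5, probe 5,6,9 -> slot 9
538: h=2 -> slot 2
537: h=5, probe 5,6,9,3 -> slot 3
Table: [799, —, 538, 537, —, 174, 306, —, —, 86, —]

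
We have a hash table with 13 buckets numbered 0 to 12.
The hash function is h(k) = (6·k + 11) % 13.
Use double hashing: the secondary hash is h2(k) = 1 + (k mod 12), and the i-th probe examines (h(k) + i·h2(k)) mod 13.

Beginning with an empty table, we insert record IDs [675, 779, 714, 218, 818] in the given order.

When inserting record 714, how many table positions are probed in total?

Insert 675: h=5, slot 5 empty → index 5.
Insert 779: h=5, h2=12, slot 5 occupied → index 4.
Insert 714: h=5, h2=7, slot 5 occupied → index 12.
Insert 218: h=6, slot 6 empty → index 6.
Insert 818: h=5, h2=3, slot 5 occupied → index 8.
Table: [∅, ∅, ∅, ∅, 779, 675, 218, ∅, 818, ∅, ∅, ∅, 714]

2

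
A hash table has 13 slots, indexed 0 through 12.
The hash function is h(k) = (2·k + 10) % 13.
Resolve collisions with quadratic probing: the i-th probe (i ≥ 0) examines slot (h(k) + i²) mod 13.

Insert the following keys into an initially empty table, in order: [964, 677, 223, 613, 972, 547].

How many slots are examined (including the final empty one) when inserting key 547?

Insert 964: h=1, slot 1 empty => index 1.
Insert 677: h=12, slot 12 empty => index 12.
Insert 223: h=1, slot 1 occupied => index 2.
Insert 613: h=1, slots 1,2 occupied => index 5.
Insert 972: h=4, slot 4 empty => index 4.
Insert 547: h=12, slot 12 occupied => index 0.
Table: [547, 964, 223, —, 972, 613, —, —, —, —, —, —, 677]

2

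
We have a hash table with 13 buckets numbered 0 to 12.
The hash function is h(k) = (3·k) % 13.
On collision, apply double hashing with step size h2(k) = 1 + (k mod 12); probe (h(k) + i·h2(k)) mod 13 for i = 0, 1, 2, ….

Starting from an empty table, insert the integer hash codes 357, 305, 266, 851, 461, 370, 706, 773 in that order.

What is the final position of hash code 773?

9

Insert 357: h=5, slot 5 empty => index 5.
Insert 305: h=5, h2=6, slot 5 occupied => index 11.
Insert 266: h=5, h2=3, slot 5 occupied => index 8.
Insert 851: h=5, h2=12, slot 5 occupied => index 4.
Insert 461: h=5, h2=6, slots 5,11,4 occupied => index 10.
Insert 370: h=5, h2=11, slot 5 occupied => index 3.
Insert 706: h=12, slot 12 empty => index 12.
Insert 773: h=5, h2=6, slots 5,11,4,10,3 occupied => index 9.
Table: [—, —, —, 370, 851, 357, —, —, 266, 773, 461, 305, 706]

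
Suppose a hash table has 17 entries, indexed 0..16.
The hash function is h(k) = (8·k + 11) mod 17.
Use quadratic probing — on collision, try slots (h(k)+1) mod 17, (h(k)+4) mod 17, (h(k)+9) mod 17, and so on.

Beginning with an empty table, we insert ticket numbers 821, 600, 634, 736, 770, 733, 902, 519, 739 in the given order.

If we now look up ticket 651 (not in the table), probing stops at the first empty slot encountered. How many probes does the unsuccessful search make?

6

Insert 821: h=0, slot 0 empty -> index 0.
Insert 600: h=0, slot 0 occupied -> index 1.
Insert 634: h=0, slots 0,1 occupied -> index 4.
Insert 736: h=0, slots 0,1,4 occupied -> index 9.
Insert 770: h=0, slots 0,1,4,9 occupied -> index 16.
Insert 733: h=10, slot 10 empty -> index 10.
Insert 902: h=2, slot 2 empty -> index 2.
Insert 519: h=15, slot 15 empty -> index 15.
Insert 739: h=7, slot 7 empty -> index 7.
Table: [821, 600, 902, _, 634, _, _, 739, _, 736, 733, _, _, _, _, 519, 770]
Lookup 651: h=0, probe 0,1,4,9,16,8 → slot 8 empty, not found.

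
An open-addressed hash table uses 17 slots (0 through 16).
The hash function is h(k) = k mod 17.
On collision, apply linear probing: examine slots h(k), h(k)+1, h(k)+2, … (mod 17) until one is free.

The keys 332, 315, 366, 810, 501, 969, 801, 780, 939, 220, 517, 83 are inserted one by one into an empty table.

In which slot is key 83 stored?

1

332 hashes to 9; slot 9 is free -> place at 9.
315 hashes to 9; 9 taken -> place at 10.
366 hashes to 9; 9,10 taken -> place at 11.
810 hashes to 11; 11 taken -> place at 12.
501 hashes to 8; slot 8 is free -> place at 8.
969 hashes to 0; slot 0 is free -> place at 0.
801 hashes to 2; slot 2 is free -> place at 2.
780 hashes to 15; slot 15 is free -> place at 15.
939 hashes to 4; slot 4 is free -> place at 4.
220 hashes to 16; slot 16 is free -> place at 16.
517 hashes to 7; slot 7 is free -> place at 7.
83 hashes to 15; 15,16,0 taken -> place at 1.
Table: [969, 83, 801, -, 939, -, -, 517, 501, 332, 315, 366, 810, -, -, 780, 220]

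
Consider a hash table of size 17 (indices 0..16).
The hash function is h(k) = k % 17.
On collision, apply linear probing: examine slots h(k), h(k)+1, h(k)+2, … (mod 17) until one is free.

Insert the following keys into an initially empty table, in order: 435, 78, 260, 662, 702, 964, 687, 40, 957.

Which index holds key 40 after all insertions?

435 hashes to 10; slot 10 is free -> place at 10.
78 hashes to 10; 10 taken -> place at 11.
260 hashes to 5; slot 5 is free -> place at 5.
662 hashes to 16; slot 16 is free -> place at 16.
702 hashes to 5; 5 taken -> place at 6.
964 hashes to 12; slot 12 is free -> place at 12.
687 hashes to 7; slot 7 is free -> place at 7.
40 hashes to 6; 6,7 taken -> place at 8.
957 hashes to 5; 5,6,7,8 taken -> place at 9.
Table: [., ., ., ., ., 260, 702, 687, 40, 957, 435, 78, 964, ., ., ., 662]

8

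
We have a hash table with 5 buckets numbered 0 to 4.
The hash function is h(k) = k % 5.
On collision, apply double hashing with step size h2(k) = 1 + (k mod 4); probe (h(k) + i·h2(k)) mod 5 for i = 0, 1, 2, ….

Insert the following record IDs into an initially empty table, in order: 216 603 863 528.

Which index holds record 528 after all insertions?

4

216: h=1 -> slot 1
603: h=3 -> slot 3
863: h=3, h2=4, probe 3,2 -> slot 2
528: h=3, h2=1, probe 3,4 -> slot 4
Table: [∅, 216, 863, 603, 528]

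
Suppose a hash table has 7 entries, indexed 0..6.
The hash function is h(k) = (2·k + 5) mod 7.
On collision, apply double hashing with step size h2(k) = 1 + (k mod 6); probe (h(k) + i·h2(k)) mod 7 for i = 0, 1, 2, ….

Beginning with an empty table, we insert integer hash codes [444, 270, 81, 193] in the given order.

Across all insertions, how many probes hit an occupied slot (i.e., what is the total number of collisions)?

444: h=4 → slot 4
270: h=6 → slot 6
81: h=6, h2=4, probe 6,3 → slot 3
193: h=6, h2=2, probe 6,1 → slot 1
Table: [., 193, ., 81, 444, ., 270]

2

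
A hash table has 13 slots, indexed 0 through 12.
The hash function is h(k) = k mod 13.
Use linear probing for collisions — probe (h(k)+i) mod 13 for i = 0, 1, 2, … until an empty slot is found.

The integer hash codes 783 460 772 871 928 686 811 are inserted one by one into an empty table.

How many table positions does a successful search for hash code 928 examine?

3

783: h=3 → slot 3
460: h=5 → slot 5
772: h=5, probe 5,6 → slot 6
871: h=0 → slot 0
928: h=5, probe 5,6,7 → slot 7
686: h=10 → slot 10
811: h=5, probe 5,6,7,8 → slot 8
Table: [871, _, _, 783, _, 460, 772, 928, 811, _, 686, _, _]
Lookup 928: h=5, probe 5,6,7 → found at 7.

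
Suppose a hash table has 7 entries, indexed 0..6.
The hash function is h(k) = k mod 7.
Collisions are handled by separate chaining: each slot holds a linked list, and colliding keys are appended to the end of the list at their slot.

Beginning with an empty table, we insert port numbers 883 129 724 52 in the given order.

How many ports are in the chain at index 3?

883 → bucket 1
129 → bucket 3
724 → bucket 3 (collision)
52 → bucket 3 (collision)
Final buckets:
0: .
1: 883
2: .
3: 129 -> 724 -> 52
4: .
5: .
6: .

3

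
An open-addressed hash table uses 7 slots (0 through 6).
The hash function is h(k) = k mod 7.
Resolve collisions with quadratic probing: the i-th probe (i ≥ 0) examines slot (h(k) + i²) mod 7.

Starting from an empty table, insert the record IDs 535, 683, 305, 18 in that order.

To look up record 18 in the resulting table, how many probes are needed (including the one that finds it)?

Insert 535: h=3, slot 3 empty -> index 3.
Insert 683: h=4, slot 4 empty -> index 4.
Insert 305: h=4, slot 4 occupied -> index 5.
Insert 18: h=4, slots 4,5 occupied -> index 1.
Table: [-, 18, -, 535, 683, 305, -]
Lookup 18: h=4, probe 4,5,1 → found at 1.

3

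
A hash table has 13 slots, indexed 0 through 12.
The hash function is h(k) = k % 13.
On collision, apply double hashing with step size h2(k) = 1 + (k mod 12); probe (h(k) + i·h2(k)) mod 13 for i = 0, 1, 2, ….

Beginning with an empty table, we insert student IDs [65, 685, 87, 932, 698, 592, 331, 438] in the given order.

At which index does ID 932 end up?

5

65 hashes to 0; slot 0 is free => place at 0.
685 hashes to 9; slot 9 is free => place at 9.
87 hashes to 9, h2=4; 9,0 taken => place at 4.
932 hashes to 9, h2=9; 9 taken => place at 5.
698 hashes to 9, h2=3; 9 taken => place at 12.
592 hashes to 7; slot 7 is free => place at 7.
331 hashes to 6; slot 6 is free => place at 6.
438 hashes to 9, h2=7; 9 taken => place at 3.
Table: [65, ., ., 438, 87, 932, 331, 592, ., 685, ., ., 698]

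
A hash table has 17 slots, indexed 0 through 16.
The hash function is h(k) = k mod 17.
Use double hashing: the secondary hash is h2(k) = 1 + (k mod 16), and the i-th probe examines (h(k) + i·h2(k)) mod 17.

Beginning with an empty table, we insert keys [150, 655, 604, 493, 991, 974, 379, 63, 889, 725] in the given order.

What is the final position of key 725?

6

Insert 150: h=14, slot 14 empty → index 14.
Insert 655: h=9, slot 9 empty → index 9.
Insert 604: h=9, h2=13, slot 9 occupied → index 5.
Insert 493: h=0, slot 0 empty → index 0.
Insert 991: h=5, h2=16, slot 5 occupied → index 4.
Insert 974: h=5, h2=15, slot 5 occupied → index 3.
Insert 379: h=5, h2=12, slots 5,0 occupied → index 12.
Insert 63: h=12, h2=16, slot 12 occupied → index 11.
Insert 889: h=5, h2=10, slot 5 occupied → index 15.
Insert 725: h=11, h2=6, slots 11,0 occupied → index 6.
Table: [493, ., ., 974, 991, 604, 725, ., ., 655, ., 63, 379, ., 150, 889, .]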